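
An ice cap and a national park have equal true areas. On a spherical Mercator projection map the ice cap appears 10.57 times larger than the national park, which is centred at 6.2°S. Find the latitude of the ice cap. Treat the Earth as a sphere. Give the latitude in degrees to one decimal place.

Mercator areal scale is sec²φ, so apparent-area ratio = sec²φ₁ / sec²φ₂ = cos²φ₂ / cos²φ₁.
cos²φ₂ / cos²φ₁ = 10.57  ⇒  cos φ₁ = cos 6.2° / √10.57 = 0.9942/3.251 = 0.3058.
φ₁ = arccos(0.3058) ≈ 72.2°.

72.2°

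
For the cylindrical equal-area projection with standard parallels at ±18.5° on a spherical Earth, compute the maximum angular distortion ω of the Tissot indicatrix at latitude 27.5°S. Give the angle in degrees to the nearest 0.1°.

7.7°

A cylindrical equal-area projection with standard parallel φ₀ has meridian scale h = cos φ / cos φ₀ and parallel scale k = cos φ₀ / cos φ (so areas are preserved, h·k = 1).
At 27.5°: h = 0.9353, k = 1.069; principal scales a = 1.069, b = 0.9353.
sin(ω/2) = (a − b)/(a + b) = 0.1338/2.004 = 0.06674, so ω = 2 arcsin(0.06674) ≈ 7.7°.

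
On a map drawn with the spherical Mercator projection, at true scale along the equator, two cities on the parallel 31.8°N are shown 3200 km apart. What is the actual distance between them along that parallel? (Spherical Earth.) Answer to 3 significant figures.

2720 km

Mercator is conformal, so the point scale is isotropic: h = k = sec φ = 1/cos φ.
Along the parallel at 31.8°, map distances are exaggerated by k = sec 31.8° = 1.177.
True distance = 3200 / 1.177 = 3200 × cos 31.8° ≈ 2720 km.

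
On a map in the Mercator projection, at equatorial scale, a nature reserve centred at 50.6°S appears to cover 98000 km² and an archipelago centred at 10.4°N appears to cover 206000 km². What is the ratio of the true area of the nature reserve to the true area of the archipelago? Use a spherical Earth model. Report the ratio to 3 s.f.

On Mercator the areal scale is sec²φ, so true area = apparent × cos²φ.
True area of nature reserve: 98000 × cos²(50.6°) = 98000 × 0.4029 = 39480 km².
True area of archipelago: 206000 × cos²(10.4°) = 206000 × 0.9674 = 199300 km².
Ratio = 39480 / 199300 ≈ 0.198.

0.198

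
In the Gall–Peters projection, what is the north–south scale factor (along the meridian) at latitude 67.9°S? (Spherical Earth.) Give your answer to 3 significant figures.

Gall–Peters is a cylindrical equal-area projection with standard parallels at ±45°. Cylindrical equal-area (φ₀ = 45°): h = cos φ / cos 45° along meridians, k = cos 45° / cos φ along parallels; h·k = 1.
h = cos 67.9° / cos 45° = 0.3762/0.7071 = 0.5321.

0.532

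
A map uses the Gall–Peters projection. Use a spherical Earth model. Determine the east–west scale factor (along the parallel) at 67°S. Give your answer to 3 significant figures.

1.81

The Gall–Peters projection is cylindrical equal-area with φ₀ = 45°. Cylindrical equal-area (φ₀ = 45°): h = cos φ / cos 45° along meridians, k = cos 45° / cos φ along parallels; h·k = 1.
k = cos 45° / cos 67° = 0.7071/0.3907 = 1.810.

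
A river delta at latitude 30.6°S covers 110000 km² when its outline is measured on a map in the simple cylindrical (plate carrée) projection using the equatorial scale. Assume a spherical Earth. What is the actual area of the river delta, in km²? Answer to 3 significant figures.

Plate carrée maps x = Rλ, y = Rφ. The meridian scale is h = 1 and the parallel scale is k = 1/cos φ = sec φ.
Areal scale = h·k = 1 × sec φ; at 30.6°, h = 1.000, k = 1.162, so h·k = 1.162.
True area = apparent / (areal scale) = 110000 / 1.162 ≈ 94700 km².

94700 km²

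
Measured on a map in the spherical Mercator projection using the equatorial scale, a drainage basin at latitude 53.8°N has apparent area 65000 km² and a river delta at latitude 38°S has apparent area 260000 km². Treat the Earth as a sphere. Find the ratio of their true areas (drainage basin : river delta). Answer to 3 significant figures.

0.140

Mercator's areal exaggeration is sec²φ; hence true area = (apparent area) · cos²φ.
True area of drainage basin: 65000 × cos²(53.8°) = 65000 × 0.3488 = 22670 km².
True area of river delta: 260000 × cos²(38°) = 260000 × 0.6210 = 161400 km².
Ratio = 22670 / 161400 ≈ 0.140.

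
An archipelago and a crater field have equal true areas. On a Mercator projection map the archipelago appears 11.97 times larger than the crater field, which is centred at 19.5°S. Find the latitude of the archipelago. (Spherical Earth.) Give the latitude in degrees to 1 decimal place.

On Mercator, (apparent₁)/(apparent₂) = sec²φ₁ / sec²φ₂ when true areas are equal.
cos²φ₂ / cos²φ₁ = 11.97  ⇒  cos φ₁ = cos 19.5° / √11.97 = 0.9426/3.460 = 0.2725.
φ₁ = arccos(0.2725) ≈ 74.2°.

74.2°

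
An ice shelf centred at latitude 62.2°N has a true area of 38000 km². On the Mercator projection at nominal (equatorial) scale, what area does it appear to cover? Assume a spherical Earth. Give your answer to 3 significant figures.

175000 km²

For Mercator, h = k = sec φ (a conformal cylindrical projection has a single point scale, 1/cos φ).
Areal scale = k² = sec²φ = 1/cos²(62.2°) = 1/0.4664² = 4.597.
Apparent area = 38000 × 4.597 ≈ 175000 km².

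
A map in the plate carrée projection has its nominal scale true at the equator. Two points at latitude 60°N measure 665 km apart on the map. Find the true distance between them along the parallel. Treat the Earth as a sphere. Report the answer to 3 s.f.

333 km

Plate carrée maps x = Rλ, y = Rφ. The meridian scale is h = 1 and the parallel scale is k = 1/cos φ = sec φ.
Along the parallel at 60°, map distances are exaggerated by k = sec 60° = 2.000.
True distance = 665 / 2.000 = 665 × cos 60° ≈ 333 km.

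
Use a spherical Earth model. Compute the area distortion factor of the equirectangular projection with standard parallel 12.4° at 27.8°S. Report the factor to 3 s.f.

1.10

With standard parallel φ₀ = 12.4°, the equirectangular projection gives x = Rλ cos φ₀, y = Rφ, so h = 1 and k = cos 12.4° / cos φ.
Areal scale = h·k = 1 × cos φ₀ / cos φ; at 27.8°, h = 1.000, k = 1.104, so h·k = 1.104.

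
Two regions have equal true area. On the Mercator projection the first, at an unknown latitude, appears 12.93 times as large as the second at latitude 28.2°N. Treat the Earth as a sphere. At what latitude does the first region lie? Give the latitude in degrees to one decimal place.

75.8°

For equal true areas on Mercator, apparent areas scale as sec²φ, so the ratio is cos²φ₂ / cos²φ₁.
cos²φ₂ / cos²φ₁ = 12.93  ⇒  cos φ₁ = cos 28.2° / √12.93 = 0.8813/3.596 = 0.2451.
φ₁ = arccos(0.2451) ≈ 75.8°.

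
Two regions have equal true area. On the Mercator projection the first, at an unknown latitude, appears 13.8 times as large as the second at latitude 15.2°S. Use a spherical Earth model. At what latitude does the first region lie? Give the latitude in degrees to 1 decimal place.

74.9°

Mercator areal scale is sec²φ, so apparent-area ratio = sec²φ₁ / sec²φ₂ = cos²φ₂ / cos²φ₁.
cos²φ₂ / cos²φ₁ = 13.8  ⇒  cos φ₁ = cos 15.2° / √13.8 = 0.9650/3.715 = 0.2598.
φ₁ = arccos(0.2598) ≈ 74.9°.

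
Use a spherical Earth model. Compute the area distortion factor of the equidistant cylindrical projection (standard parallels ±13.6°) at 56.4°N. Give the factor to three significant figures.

The equidistant cylindrical projection with φ₀ = 13.6° has h = 1 (meridians true) and k = cos φ₀ / cos φ along parallels.
Areal scale = h·k = 1 × cos φ₀ / cos φ; at 56.4°, h = 1.000, k = 1.756, so h·k = 1.756.

1.76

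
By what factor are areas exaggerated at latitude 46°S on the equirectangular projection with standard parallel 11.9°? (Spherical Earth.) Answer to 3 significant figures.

1.41

The equidistant cylindrical projection with φ₀ = 11.9° has h = 1 (meridians true) and k = cos φ₀ / cos φ along parallels.
Areal scale = h·k = 1 × cos φ₀ / cos φ; at 46°, h = 1.000, k = 1.409, so h·k = 1.409.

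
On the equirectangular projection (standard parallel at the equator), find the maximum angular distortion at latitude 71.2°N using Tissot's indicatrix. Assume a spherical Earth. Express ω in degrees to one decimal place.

Plate carrée maps x = Rλ, y = Rφ. The meridian scale is h = 1 and the parallel scale is k = 1/cos φ = sec φ.
At 71.2°: h = 1.000, k = 3.103; principal scales a = 3.103, b = 1.000.
sin(ω/2) = (a − b)/(a + b) = 2.103/4.103 = 0.5126, so ω = 2 arcsin(0.5126) ≈ 61.7°.

61.7°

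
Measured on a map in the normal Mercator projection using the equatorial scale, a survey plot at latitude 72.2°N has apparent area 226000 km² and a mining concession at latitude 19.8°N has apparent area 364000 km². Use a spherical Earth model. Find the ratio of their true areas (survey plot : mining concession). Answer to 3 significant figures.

Mercator's areal exaggeration is sec²φ; hence true area = (apparent area) · cos²φ.
True area of survey plot: 226000 × cos²(72.2°) = 226000 × 0.09345 = 21120 km².
True area of mining concession: 364000 × cos²(19.8°) = 364000 × 0.8853 = 322200 km².
Ratio = 21120 / 322200 ≈ 0.0655.

0.0655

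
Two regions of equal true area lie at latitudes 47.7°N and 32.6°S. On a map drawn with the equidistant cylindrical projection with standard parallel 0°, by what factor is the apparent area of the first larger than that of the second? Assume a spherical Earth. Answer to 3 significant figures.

1.25

In the plate carrée (x = Rλ, y = Rφ), meridians are true-scale (h = 1) and parallels are stretched by k = sec φ.
Areal scale at 47.7°: h·k = 1.000 × 1.486 = 1.486.
Areal scale at 32.6°: h·k = 1.000 × 1.187 = 1.187.
Ratio = 1.486/1.187 ≈ 1.25.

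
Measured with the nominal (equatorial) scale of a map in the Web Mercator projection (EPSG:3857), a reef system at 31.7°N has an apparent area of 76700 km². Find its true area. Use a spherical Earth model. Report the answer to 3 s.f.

For Mercator, h = k = sec φ (a conformal cylindrical projection has a single point scale, 1/cos φ).
Areal scale = k² = sec²φ = 1/cos²(31.7°) = 1/0.8508² = 1.381.
True area = apparent / (areal scale) = 76700 / 1.381 ≈ 55500 km².

55500 km²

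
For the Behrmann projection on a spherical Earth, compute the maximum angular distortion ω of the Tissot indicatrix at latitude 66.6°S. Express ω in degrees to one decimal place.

Behrmann is a cylindrical equal-area projection with standard parallels at ±30°. Cylindrical equal-area (φ₀ = 30°): h = cos φ / cos 30° along meridians, k = cos 30° / cos φ along parallels; h·k = 1.
At 66.6°: h = 0.4586, k = 2.181; principal scales a = 2.181, b = 0.4586.
sin(ω/2) = (a − b)/(a + b) = 1.722/2.639 = 0.6525, so ω = 2 arcsin(0.6525) ≈ 81.5°.

81.5°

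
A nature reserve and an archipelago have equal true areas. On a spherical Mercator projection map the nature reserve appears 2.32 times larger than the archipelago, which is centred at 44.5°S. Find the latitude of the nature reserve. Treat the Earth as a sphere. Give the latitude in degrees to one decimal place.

62.1°

On Mercator, (apparent₁)/(apparent₂) = sec²φ₁ / sec²φ₂ when true areas are equal.
cos²φ₂ / cos²φ₁ = 2.32  ⇒  cos φ₁ = cos 44.5° / √2.32 = 0.7133/1.523 = 0.4683.
φ₁ = arccos(0.4683) ≈ 62.1°.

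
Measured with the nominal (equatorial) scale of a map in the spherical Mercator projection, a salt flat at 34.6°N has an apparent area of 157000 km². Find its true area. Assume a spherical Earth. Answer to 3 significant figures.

The Mercator projection is conformal; its linear scale factor is the same in every direction and equals sec φ = 1/cos φ.
Areal scale = k² = sec²φ = 1/cos²(34.6°) = 1/0.8231² = 1.476.
True area = apparent / (areal scale) = 157000 / 1.476 ≈ 106000 km².

106000 km²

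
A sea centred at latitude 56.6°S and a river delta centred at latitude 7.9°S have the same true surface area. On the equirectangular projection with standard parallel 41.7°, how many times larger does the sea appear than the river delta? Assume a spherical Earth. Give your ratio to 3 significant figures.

The equidistant cylindrical projection with φ₀ = 41.7° has h = 1 (meridians true) and k = cos φ₀ / cos φ along parallels.
Areal scale at 56.6°: h·k = 1.000 × 1.356 = 1.356.
Areal scale at 7.9°: h·k = 1.000 × 0.7538 = 0.7538.
Ratio = 1.356/0.7538 ≈ 1.80.

1.80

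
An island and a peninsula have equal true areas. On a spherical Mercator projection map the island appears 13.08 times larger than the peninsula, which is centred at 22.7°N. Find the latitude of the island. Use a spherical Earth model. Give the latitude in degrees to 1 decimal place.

Mercator areal scale is sec²φ, so apparent-area ratio = sec²φ₁ / sec²φ₂ = cos²φ₂ / cos²φ₁.
cos²φ₂ / cos²φ₁ = 13.08  ⇒  cos φ₁ = cos 22.7° / √13.08 = 0.9225/3.617 = 0.2551.
φ₁ = arccos(0.2551) ≈ 75.2°.

75.2°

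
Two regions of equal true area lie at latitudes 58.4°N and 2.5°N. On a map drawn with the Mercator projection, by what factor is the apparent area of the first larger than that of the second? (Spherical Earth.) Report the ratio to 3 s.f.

Mercator is conformal with k = sec φ, so areal scale = k² = sec²φ.
At 58.4°: sec²(58.4°) = 1/0.5240² = 3.642.
At 2.5°: sec²(2.5°) = 1/0.9990² = 1.002.
Ratio = 3.642/1.002 = cos²(2.5°)/cos²(58.4°) ≈ 3.64.

3.64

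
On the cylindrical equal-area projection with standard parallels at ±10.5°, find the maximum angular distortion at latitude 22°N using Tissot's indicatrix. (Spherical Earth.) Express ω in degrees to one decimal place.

Cylindrical equal-area (φ₀ = 10.5°): h = cos φ / cos 10.5° along meridians, k = cos 10.5° / cos φ along parallels; h·k = 1.
At 22°: h = 0.9430, k = 1.060; principal scales a = 1.060, b = 0.9430.
sin(ω/2) = (a − b)/(a + b) = 0.1175/2.003 = 0.05865, so ω = 2 arcsin(0.05865) ≈ 6.7°.

6.7°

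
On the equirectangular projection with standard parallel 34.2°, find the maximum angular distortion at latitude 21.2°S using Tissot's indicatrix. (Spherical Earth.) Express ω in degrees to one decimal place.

In the equirectangular projection with standard parallel φ₀ = 34.2° (x = Rλ cos φ₀, y = Rφ), meridians are true-scale (h = 1) and the parallel scale is k = cos φ₀ / cos φ.
At 21.2°: h = 1.000, k = 0.8871; principal scales a = 1.000, b = 0.8871.
sin(ω/2) = (a − b)/(a + b) = 0.1129/1.887 = 0.05982, so ω = 2 arcsin(0.05982) ≈ 6.9°.

6.9°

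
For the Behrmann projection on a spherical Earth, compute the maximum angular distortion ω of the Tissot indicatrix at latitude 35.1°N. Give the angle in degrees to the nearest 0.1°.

6.5°

Behrmann is a cylindrical equal-area projection with standard parallels at ±30°. Cylindrical equal-area (φ₀ = 30°): h = cos φ / cos 30° along meridians, k = cos 30° / cos φ along parallels; h·k = 1.
At 35.1°: h = 0.9447, k = 1.059; principal scales a = 1.059, b = 0.9447.
sin(ω/2) = (a − b)/(a + b) = 0.1138/2.003 = 0.05681, so ω = 2 arcsin(0.05681) ≈ 6.5°.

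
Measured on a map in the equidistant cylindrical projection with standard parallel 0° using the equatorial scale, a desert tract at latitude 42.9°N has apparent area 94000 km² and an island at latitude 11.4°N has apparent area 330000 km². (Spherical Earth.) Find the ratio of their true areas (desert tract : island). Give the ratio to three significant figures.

On the plate carrée, areal scale = h·k = 1 × sec φ, so true area = apparent × cos φ.
True area of desert tract: 94000 × cos(42.9°) = 94000 × 0.7325 = 68860 km².
True area of island: 330000 × cos(11.4°) = 330000 × 0.9803 = 323500 km².
Ratio = 68860 / 323500 ≈ 0.213.

0.213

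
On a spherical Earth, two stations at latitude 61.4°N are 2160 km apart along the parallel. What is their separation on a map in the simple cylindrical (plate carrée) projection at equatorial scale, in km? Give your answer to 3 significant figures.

In the plate carrée (x = Rλ, y = Rφ), meridians are true-scale (h = 1) and parallels are stretched by k = sec φ.
Along the parallel, k = sec 61.4° = 1/0.4787 = 2.089.
Map distance = 2160 × 2.089 ≈ 4510 km.

4510 km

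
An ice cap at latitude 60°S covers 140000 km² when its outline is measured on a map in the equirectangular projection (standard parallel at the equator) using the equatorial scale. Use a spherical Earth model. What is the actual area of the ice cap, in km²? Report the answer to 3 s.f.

70000 km²

Plate carrée maps x = Rλ, y = Rφ. The meridian scale is h = 1 and the parallel scale is k = 1/cos φ = sec φ.
Areal scale = h·k = 1 × sec φ; at 60°, h = 1.000, k = 2.000, so h·k = 2.000.
True area = apparent / (areal scale) = 140000 / 2.000 ≈ 70000 km².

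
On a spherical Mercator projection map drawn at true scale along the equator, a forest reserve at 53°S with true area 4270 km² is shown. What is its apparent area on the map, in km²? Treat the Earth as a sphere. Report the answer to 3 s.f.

Mercator is conformal, so the point scale is isotropic: h = k = sec φ = 1/cos φ.
Areal scale = k² = sec²φ = 1/cos²(53°) = 1/0.6018² = 2.761.
Apparent area = 4270 × 2.761 ≈ 11800 km².

11800 km²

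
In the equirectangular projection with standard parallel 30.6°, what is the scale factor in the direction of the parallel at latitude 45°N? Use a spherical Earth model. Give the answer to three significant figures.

In the equirectangular projection with standard parallel φ₀ = 30.6° (x = Rλ cos φ₀, y = Rφ), meridians are true-scale (h = 1) and the parallel scale is k = cos φ₀ / cos φ.
k = cos 30.6° / cos 45° = 0.8607/0.7071 = 1.217.

1.22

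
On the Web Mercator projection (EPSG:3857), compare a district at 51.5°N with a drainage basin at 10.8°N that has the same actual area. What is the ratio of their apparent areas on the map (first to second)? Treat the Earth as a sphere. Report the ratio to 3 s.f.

2.49

On Mercator, area is exaggerated by sec²φ = 1/cos²φ.
At 51.5°: sec²(51.5°) = 1/0.6225² = 2.580.
At 10.8°: sec²(10.8°) = 1/0.9823² = 1.036.
Ratio = 2.580/1.036 = cos²(10.8°)/cos²(51.5°) ≈ 2.49.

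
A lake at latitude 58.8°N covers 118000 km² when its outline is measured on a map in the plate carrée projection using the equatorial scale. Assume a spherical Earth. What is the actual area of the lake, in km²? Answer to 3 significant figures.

For the equirectangular projection with φ₀ = 0 (plate carrée), h = 1 along meridians and k = sec φ along parallels.
Areal scale = h·k = 1 × sec φ; at 58.8°, h = 1.000, k = 1.930, so h·k = 1.930.
True area = apparent / (areal scale) = 118000 / 1.930 ≈ 61100 km².

61100 km²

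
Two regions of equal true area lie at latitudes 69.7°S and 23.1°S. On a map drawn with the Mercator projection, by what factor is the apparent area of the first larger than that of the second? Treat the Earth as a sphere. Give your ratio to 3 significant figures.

On Mercator, area is exaggerated by sec²φ = 1/cos²φ.
At 69.7°: sec²(69.7°) = 1/0.3469² = 8.308.
At 23.1°: sec²(23.1°) = 1/0.9198² = 1.182.
Ratio = 8.308/1.182 = cos²(23.1°)/cos²(69.7°) ≈ 7.03.

7.03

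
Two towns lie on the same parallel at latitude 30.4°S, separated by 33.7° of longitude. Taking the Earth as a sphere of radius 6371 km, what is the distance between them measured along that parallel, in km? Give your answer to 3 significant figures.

Arc length along a parallel = R cos φ · Δλ (with Δλ in radians).
= 6371 × cos 30.4° × (33.7° × π/180) = 6371 × 0.8625 × 0.5882 ≈ 3230 km.

3230 km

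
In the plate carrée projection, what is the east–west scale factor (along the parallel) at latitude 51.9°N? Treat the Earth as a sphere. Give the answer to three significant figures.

1.62

In the plate carrée (x = Rλ, y = Rφ), meridians are true-scale (h = 1) and parallels are stretched by k = sec φ.
k = 1/cos 51.9° = 1/0.6170 = 1.621.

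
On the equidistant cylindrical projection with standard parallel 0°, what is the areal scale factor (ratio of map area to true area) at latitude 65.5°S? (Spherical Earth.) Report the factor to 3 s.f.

Plate carrée maps x = Rλ, y = Rφ. The meridian scale is h = 1 and the parallel scale is k = 1/cos φ = sec φ.
Areal scale = h·k = 1 × sec φ; at 65.5°, h = 1.000, k = 2.411, so h·k = 2.411.

2.41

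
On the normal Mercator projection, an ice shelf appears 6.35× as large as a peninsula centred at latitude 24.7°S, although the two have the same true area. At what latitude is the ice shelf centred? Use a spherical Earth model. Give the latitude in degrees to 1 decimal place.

For equal true areas on Mercator, apparent areas scale as sec²φ, so the ratio is cos²φ₂ / cos²φ₁.
cos²φ₂ / cos²φ₁ = 6.35  ⇒  cos φ₁ = cos 24.7° / √6.35 = 0.9085/2.520 = 0.3605.
φ₁ = arccos(0.3605) ≈ 68.9°.

68.9°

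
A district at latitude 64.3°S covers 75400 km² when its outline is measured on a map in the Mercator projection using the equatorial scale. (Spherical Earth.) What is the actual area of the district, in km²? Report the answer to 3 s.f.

14200 km²

For Mercator, h = k = sec φ (a conformal cylindrical projection has a single point scale, 1/cos φ).
Areal scale = k² = sec²φ = 1/cos²(64.3°) = 1/0.4337² = 5.317.
True area = apparent / (areal scale) = 75400 / 5.317 ≈ 14200 km².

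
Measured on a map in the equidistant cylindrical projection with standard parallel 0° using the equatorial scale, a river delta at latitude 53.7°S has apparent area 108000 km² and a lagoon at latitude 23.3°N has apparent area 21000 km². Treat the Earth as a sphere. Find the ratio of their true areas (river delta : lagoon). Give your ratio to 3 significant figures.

3.31

On the plate carrée, areal scale = h·k = 1 × sec φ, so true area = apparent × cos φ.
True area of river delta: 108000 × cos(53.7°) = 108000 × 0.5920 = 63940 km².
True area of lagoon: 21000 × cos(23.3°) = 21000 × 0.9184 = 19290 km².
Ratio = 63940 / 19290 ≈ 3.31.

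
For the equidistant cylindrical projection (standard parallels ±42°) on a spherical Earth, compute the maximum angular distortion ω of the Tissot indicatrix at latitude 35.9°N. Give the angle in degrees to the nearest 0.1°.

The equidistant cylindrical projection with φ₀ = 42° has h = 1 (meridians true) and k = cos φ₀ / cos φ along parallels.
At 35.9°: h = 1.000, k = 0.9174; principal scales a = 1.000, b = 0.9174.
sin(ω/2) = (a − b)/(a + b) = 0.08258/1.917 = 0.04307, so ω = 2 arcsin(0.04307) ≈ 4.9°.

4.9°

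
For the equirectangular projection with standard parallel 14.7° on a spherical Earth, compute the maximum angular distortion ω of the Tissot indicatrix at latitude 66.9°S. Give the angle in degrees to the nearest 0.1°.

With standard parallel φ₀ = 14.7°, the equirectangular projection gives x = Rλ cos φ₀, y = Rφ, so h = 1 and k = cos 14.7° / cos φ.
At 66.9°: h = 1.000, k = 2.465; principal scales a = 2.465, b = 1.000.
sin(ω/2) = (a − b)/(a + b) = 1.465/3.465 = 0.4229, so ω = 2 arcsin(0.4229) ≈ 50.0°.

50.0°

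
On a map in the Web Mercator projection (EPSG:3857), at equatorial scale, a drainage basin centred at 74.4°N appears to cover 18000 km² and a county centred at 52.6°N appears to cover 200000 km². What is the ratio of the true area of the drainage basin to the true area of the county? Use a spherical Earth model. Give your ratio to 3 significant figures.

Since Mercator area scale is 1/cos²φ, the true area equals the apparent area multiplied by cos²φ.
True area of drainage basin: 18000 × cos²(74.4°) = 18000 × 0.07232 = 1302 km².
True area of county: 200000 × cos²(52.6°) = 200000 × 0.3689 = 73780 km².
Ratio = 1302 / 73780 ≈ 0.0176.

0.0176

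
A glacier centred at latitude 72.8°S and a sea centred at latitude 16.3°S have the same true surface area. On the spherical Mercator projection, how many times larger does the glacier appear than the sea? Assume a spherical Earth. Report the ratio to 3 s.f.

On Mercator, area is exaggerated by sec²φ = 1/cos²φ.
At 72.8°: sec²(72.8°) = 1/0.2957² = 11.44.
At 16.3°: sec²(16.3°) = 1/0.9598² = 1.086.
Ratio = 11.44/1.086 = cos²(16.3°)/cos²(72.8°) ≈ 10.5.

10.5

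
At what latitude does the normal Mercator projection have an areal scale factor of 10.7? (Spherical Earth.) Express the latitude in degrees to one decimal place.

Mercator areal scale is sec²φ.
sec²φ = 10.7  ⇒  cos²φ = 0.09346  ⇒  cos φ = 0.3057.
φ = arccos(0.3057) ≈ 72.2°.

72.2°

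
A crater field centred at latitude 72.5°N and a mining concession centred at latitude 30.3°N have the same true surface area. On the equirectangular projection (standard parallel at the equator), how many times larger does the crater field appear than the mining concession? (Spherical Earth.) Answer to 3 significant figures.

Plate carrée maps x = Rλ, y = Rφ. The meridian scale is h = 1 and the parallel scale is k = 1/cos φ = sec φ.
Areal scale at 72.5°: h·k = 1.000 × 3.326 = 3.326.
Areal scale at 30.3°: h·k = 1.000 × 1.158 = 1.158.
Ratio = 3.326/1.158 ≈ 2.87.

2.87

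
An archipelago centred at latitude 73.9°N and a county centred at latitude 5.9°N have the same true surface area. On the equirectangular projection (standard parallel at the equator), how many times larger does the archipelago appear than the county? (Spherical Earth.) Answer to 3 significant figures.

3.59

In the plate carrée (x = Rλ, y = Rφ), meridians are true-scale (h = 1) and parallels are stretched by k = sec φ.
Areal scale at 73.9°: h·k = 1.000 × 3.606 = 3.606.
Areal scale at 5.9°: h·k = 1.000 × 1.005 = 1.005.
Ratio = 3.606/1.005 ≈ 3.59.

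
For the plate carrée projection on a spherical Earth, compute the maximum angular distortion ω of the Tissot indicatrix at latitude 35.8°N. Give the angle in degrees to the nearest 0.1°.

In the plate carrée (x = Rλ, y = Rφ), meridians are true-scale (h = 1) and parallels are stretched by k = sec φ.
At 35.8°: h = 1.000, k = 1.233; principal scales a = 1.233, b = 1.000.
sin(ω/2) = (a − b)/(a + b) = 0.2329/2.233 = 0.1043, so ω = 2 arcsin(0.1043) ≈ 12.0°.

12.0°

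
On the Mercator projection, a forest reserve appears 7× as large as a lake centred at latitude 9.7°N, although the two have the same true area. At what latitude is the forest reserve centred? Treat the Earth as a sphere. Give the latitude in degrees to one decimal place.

For equal true areas on Mercator, apparent areas scale as sec²φ, so the ratio is cos²φ₂ / cos²φ₁.
cos²φ₂ / cos²φ₁ = 7  ⇒  cos φ₁ = cos 9.7° / √7 = 0.9857/2.646 = 0.3726.
φ₁ = arccos(0.3726) ≈ 68.1°.

68.1°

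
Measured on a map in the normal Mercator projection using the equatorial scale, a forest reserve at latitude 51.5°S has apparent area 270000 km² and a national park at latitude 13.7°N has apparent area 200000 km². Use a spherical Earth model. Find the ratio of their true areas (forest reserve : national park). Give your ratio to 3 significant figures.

0.554

On Mercator the areal scale is sec²φ, so true area = apparent × cos²φ.
True area of forest reserve: 270000 × cos²(51.5°) = 270000 × 0.3875 = 104600 km².
True area of national park: 200000 × cos²(13.7°) = 200000 × 0.9439 = 188800 km².
Ratio = 104600 / 188800 ≈ 0.554.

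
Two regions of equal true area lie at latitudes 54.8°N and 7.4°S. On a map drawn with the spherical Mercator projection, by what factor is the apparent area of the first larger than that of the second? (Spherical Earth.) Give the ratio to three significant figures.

2.96

Mercator areal scale is sec²φ.
At 54.8°: sec²(54.8°) = 1/0.5764² = 3.010.
At 7.4°: sec²(7.4°) = 1/0.9917² = 1.017.
Ratio = 3.010/1.017 = cos²(7.4°)/cos²(54.8°) ≈ 2.96.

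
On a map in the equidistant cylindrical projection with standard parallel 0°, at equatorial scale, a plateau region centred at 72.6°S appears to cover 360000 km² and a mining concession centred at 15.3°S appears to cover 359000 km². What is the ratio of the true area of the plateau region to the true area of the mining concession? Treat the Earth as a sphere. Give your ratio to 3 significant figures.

0.311

On the plate carrée, areal scale = h·k = 1 × sec φ, so true area = apparent × cos φ.
True area of plateau region: 360000 × cos(72.6°) = 360000 × 0.2990 = 107700 km².
True area of mining concession: 359000 × cos(15.3°) = 359000 × 0.9646 = 346300 km².
Ratio = 107700 / 346300 ≈ 0.311.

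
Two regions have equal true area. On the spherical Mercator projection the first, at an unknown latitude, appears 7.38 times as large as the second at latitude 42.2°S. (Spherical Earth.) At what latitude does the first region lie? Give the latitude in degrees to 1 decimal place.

On Mercator, (apparent₁)/(apparent₂) = sec²φ₁ / sec²φ₂ when true areas are equal.
cos²φ₂ / cos²φ₁ = 7.38  ⇒  cos φ₁ = cos 42.2° / √7.38 = 0.7408/2.717 = 0.2727.
φ₁ = arccos(0.2727) ≈ 74.2°.

74.2°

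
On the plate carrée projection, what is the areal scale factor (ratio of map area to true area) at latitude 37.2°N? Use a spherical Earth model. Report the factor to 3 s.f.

Plate carrée maps x = Rλ, y = Rφ. The meridian scale is h = 1 and the parallel scale is k = 1/cos φ = sec φ.
Areal scale = h·k = 1 × sec φ; at 37.2°, h = 1.000, k = 1.255, so h·k = 1.255.

1.26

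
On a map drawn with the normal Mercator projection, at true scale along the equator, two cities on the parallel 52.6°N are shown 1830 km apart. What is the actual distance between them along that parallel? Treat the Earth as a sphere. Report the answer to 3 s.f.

1110 km

Mercator is conformal, so the point scale is isotropic: h = k = sec φ = 1/cos φ.
Along the parallel at 52.6°, map distances are exaggerated by k = sec 52.6° = 1.646.
True distance = 1830 / 1.646 = 1830 × cos 52.6° ≈ 1110 km.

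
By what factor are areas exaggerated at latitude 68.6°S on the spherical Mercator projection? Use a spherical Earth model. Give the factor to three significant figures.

The Mercator projection is conformal; its linear scale factor is the same in every direction and equals sec φ = 1/cos φ.
Areal scale = k² = sec²φ = 1/cos²(68.6°) = 1/0.3649² = 7.511.

7.51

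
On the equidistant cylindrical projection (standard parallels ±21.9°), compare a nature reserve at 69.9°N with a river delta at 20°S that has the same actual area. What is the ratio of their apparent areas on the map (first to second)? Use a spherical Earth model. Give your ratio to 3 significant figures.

In the equirectangular projection with standard parallel φ₀ = 21.9° (x = Rλ cos φ₀, y = Rφ), meridians are true-scale (h = 1) and the parallel scale is k = cos φ₀ / cos φ.
Areal scale at 69.9°: h·k = 1.000 × 2.700 = 2.700.
Areal scale at 20°: h·k = 1.000 × 0.9874 = 0.9874.
Ratio = 2.700/0.9874 ≈ 2.73.

2.73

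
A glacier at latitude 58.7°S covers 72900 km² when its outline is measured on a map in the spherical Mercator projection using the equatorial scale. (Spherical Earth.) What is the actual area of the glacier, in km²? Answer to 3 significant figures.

For Mercator, h = k = sec φ (a conformal cylindrical projection has a single point scale, 1/cos φ).
Areal scale = k² = sec²φ = 1/cos²(58.7°) = 1/0.5195² = 3.705.
True area = apparent / (areal scale) = 72900 / 3.705 ≈ 19700 km².

19700 km²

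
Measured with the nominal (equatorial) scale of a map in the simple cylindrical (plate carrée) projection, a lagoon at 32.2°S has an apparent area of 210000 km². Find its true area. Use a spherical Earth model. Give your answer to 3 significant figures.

178000 km²

Plate carrée maps x = Rλ, y = Rφ. The meridian scale is h = 1 and the parallel scale is k = 1/cos φ = sec φ.
Areal scale = h·k = 1 × sec φ; at 32.2°, h = 1.000, k = 1.182, so h·k = 1.182.
True area = apparent / (areal scale) = 210000 / 1.182 ≈ 178000 km².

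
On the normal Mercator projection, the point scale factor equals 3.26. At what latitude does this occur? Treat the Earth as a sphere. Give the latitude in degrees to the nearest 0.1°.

72.1°

Mercator scale is k = sec φ = 1/cos φ.
1/cos φ = 3.26  ⇒  cos φ = 0.3067  ⇒  φ = arccos(0.3067) ≈ 72.1°.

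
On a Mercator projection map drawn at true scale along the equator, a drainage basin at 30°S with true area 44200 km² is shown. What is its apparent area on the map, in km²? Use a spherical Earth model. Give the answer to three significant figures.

For Mercator, h = k = sec φ (a conformal cylindrical projection has a single point scale, 1/cos φ).
Areal scale = k² = sec²φ = 1/cos²(30°) = 1/0.8660² = 1.333.
Apparent area = 44200 × 1.333 ≈ 58900 km².

58900 km²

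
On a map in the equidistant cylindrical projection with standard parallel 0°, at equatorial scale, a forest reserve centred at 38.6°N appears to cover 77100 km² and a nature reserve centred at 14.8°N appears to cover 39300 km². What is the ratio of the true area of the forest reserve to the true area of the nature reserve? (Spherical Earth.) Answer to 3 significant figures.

On the plate carrée, areal scale = h·k = 1 × sec φ, so true area = apparent × cos φ.
True area of forest reserve: 77100 × cos(38.6°) = 77100 × 0.7815 = 60260 km².
True area of nature reserve: 39300 × cos(14.8°) = 39300 × 0.9668 = 38000 km².
Ratio = 60260 / 38000 ≈ 1.59.

1.59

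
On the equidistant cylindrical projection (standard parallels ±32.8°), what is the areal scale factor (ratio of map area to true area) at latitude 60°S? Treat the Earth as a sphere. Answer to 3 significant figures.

1.68

The equidistant cylindrical projection with φ₀ = 32.8° has h = 1 (meridians true) and k = cos φ₀ / cos φ along parallels.
Areal scale = h·k = 1 × cos φ₀ / cos φ; at 60°, h = 1.000, k = 1.681, so h·k = 1.681.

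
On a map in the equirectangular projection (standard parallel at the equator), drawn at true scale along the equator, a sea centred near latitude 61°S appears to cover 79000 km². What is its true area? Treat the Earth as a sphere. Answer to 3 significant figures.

38300 km²

Plate carrée maps x = Rλ, y = Rφ. The meridian scale is h = 1 and the parallel scale is k = 1/cos φ = sec φ.
Areal scale = h·k = 1 × sec φ; at 61°, h = 1.000, k = 2.063, so h·k = 2.063.
True area = apparent / (areal scale) = 79000 / 2.063 ≈ 38300 km².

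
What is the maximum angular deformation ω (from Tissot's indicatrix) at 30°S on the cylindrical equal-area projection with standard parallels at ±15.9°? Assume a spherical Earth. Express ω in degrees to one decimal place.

For cylindrical equal-area with standard parallel φ₀, h = cos φ / cos φ₀ and k = cos φ₀ / cos φ, so h·k = 1.
At 30°: h = 0.9005, k = 1.111; principal scales a = 1.111, b = 0.9005.
sin(ω/2) = (a − b)/(a + b) = 0.2100/2.011 = 0.1044, so ω = 2 arcsin(0.1044) ≈ 12.0°.

12.0°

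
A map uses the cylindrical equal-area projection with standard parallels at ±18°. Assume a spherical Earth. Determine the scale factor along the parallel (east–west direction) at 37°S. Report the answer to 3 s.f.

1.19

A cylindrical equal-area projection with standard parallel φ₀ has meridian scale h = cos φ / cos φ₀ and parallel scale k = cos φ₀ / cos φ (so areas are preserved, h·k = 1).
k = cos 18° / cos 37° = 0.9511/0.7986 = 1.191.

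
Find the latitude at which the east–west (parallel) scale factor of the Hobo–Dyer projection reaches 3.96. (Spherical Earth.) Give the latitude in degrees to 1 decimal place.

78.4°

The Hobo–Dyer projection is cylindrical equal-area with φ₀ = 37.5°. A cylindrical equal-area projection with standard parallel φ₀ has meridian scale h = cos φ / cos φ₀ and parallel scale k = cos φ₀ / cos φ (so areas are preserved, h·k = 1).
k = cos φ₀ / cos φ = 3.96  ⇒  cos φ = cos 37.5° / 3.96 = 0.2003.
φ = arccos(0.2003) ≈ 78.4°.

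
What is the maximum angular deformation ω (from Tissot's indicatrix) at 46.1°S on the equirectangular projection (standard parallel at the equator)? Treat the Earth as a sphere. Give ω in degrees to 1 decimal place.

20.9°

For the equirectangular projection with φ₀ = 0 (plate carrée), h = 1 along meridians and k = sec φ along parallels.
At 46.1°: h = 1.000, k = 1.442; principal scales a = 1.442, b = 1.000.
sin(ω/2) = (a − b)/(a + b) = 0.4422/2.442 = 0.1811, so ω = 2 arcsin(0.1811) ≈ 20.9°.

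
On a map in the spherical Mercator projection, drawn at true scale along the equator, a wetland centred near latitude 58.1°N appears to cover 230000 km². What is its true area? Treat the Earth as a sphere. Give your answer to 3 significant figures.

64200 km²

Mercator is conformal, so the point scale is isotropic: h = k = sec φ = 1/cos φ.
Areal scale = k² = sec²φ = 1/cos²(58.1°) = 1/0.5284² = 3.581.
True area = apparent / (areal scale) = 230000 / 3.581 ≈ 64200 km².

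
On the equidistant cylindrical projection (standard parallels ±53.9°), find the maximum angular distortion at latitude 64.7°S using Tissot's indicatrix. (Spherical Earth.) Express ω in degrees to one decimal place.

18.3°

With standard parallel φ₀ = 53.9°, the equirectangular projection gives x = Rλ cos φ₀, y = Rφ, so h = 1 and k = cos 53.9° / cos φ.
At 64.7°: h = 1.000, k = 1.379; principal scales a = 1.379, b = 1.000.
sin(ω/2) = (a − b)/(a + b) = 0.3787/2.379 = 0.1592, so ω = 2 arcsin(0.1592) ≈ 18.3°.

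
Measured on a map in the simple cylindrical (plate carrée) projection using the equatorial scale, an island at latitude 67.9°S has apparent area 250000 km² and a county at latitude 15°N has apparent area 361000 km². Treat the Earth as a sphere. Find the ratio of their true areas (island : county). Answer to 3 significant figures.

0.270

On the plate carrée, areal scale = h·k = 1 × sec φ, so true area = apparent × cos φ.
True area of island: 250000 × cos(67.9°) = 250000 × 0.3762 = 94060 km².
True area of county: 361000 × cos(15°) = 361000 × 0.9659 = 348700 km².
Ratio = 94060 / 348700 ≈ 0.270.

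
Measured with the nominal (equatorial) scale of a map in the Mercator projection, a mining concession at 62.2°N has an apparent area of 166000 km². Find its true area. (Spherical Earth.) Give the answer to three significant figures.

36100 km²

The Mercator projection is conformal; its linear scale factor is the same in every direction and equals sec φ = 1/cos φ.
Areal scale = k² = sec²φ = 1/cos²(62.2°) = 1/0.4664² = 4.597.
True area = apparent / (areal scale) = 166000 / 4.597 ≈ 36100 km².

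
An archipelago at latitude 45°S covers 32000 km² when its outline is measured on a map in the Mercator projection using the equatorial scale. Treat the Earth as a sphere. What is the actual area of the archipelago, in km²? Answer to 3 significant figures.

16000 km²

The Mercator projection is conformal; its linear scale factor is the same in every direction and equals sec φ = 1/cos φ.
Areal scale = k² = sec²φ = 1/cos²(45°) = 1/0.7071² = 2.000.
True area = apparent / (areal scale) = 32000 / 2.000 ≈ 16000 km².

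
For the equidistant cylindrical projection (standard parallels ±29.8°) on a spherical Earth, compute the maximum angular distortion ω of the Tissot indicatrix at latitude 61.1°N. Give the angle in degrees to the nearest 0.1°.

33.1°

In the equirectangular projection with standard parallel φ₀ = 29.8° (x = Rλ cos φ₀, y = Rφ), meridians are true-scale (h = 1) and the parallel scale is k = cos φ₀ / cos φ.
At 61.1°: h = 1.000, k = 1.796; principal scales a = 1.796, b = 1.000.
sin(ω/2) = (a − b)/(a + b) = 0.7956/2.796 = 0.2846, so ω = 2 arcsin(0.2846) ≈ 33.1°.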